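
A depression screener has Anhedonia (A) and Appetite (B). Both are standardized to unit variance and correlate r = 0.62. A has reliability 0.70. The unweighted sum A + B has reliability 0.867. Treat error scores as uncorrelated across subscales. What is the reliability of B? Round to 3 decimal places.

0.869

Var(A+B) = 2 + 2·0.62 = 3.240.
True-score variance = ρ_A + ρ_B + 2·0.62, so 0.867 = (0.70 + ρ_B + 1.24) / 3.240.
ρ_B = 0.867·3.240 − 0.70 − 1.24 = 0.869.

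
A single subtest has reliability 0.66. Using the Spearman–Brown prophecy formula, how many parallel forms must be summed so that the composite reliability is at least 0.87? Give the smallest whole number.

4

k ≥ ρ*(1−ρ₁)/(ρ₁(1−ρ*)) = 0.87·0.34 / (0.66·0.13) = 3.448.
Smallest integer k = 4.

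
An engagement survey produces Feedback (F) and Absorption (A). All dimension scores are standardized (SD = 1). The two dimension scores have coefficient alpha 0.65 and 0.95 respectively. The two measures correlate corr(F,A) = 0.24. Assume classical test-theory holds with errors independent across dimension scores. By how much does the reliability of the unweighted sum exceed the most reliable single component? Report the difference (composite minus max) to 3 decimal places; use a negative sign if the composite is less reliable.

Var(sum) = 2 + 0.48 = 2.48; true-score variance = 1.6 + 0.48 = 2.08; composite reliability = 0.8387.
Max component reliability = 0.9500.
Difference = 0.8387 − 0.9500 = -0.111.

-0.111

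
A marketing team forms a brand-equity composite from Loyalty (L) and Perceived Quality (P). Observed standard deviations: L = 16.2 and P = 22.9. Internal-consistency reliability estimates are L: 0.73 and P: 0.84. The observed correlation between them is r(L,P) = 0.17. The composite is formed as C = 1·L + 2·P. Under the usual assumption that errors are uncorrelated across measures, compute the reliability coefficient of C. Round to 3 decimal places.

Var(C) = 16.2² + 2²·22.9² + 2·[2·16.2·22.9·0.17] = 2360.08 + 252.266 = 2612.35.
Because errors are independent across components, Cov(Tᵢ,Tⱼ) = Cov(Xᵢ,Xⱼ); the off-diagonal part of the true-score variance is the same as above.
True-score variance = [16.2²·0.73 + 2²·22.9²·0.84] + 252.266 = 1953.6 + 252.266 = 2205.87.
Reliability = 2205.87 / 2612.35 = 0.844.

0.844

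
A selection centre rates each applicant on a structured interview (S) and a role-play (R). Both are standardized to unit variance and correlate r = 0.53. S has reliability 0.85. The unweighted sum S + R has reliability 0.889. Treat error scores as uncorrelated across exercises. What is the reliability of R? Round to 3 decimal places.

0.810

Var(S+R) = 2 + 2·0.53 = 3.060.
True-score variance = ρ_S + ρ_R + 2·0.53, so 0.889 = (0.85 + ρ_R + 1.06) / 3.060.
ρ_R = 0.889·3.060 − 0.85 − 1.06 = 0.810.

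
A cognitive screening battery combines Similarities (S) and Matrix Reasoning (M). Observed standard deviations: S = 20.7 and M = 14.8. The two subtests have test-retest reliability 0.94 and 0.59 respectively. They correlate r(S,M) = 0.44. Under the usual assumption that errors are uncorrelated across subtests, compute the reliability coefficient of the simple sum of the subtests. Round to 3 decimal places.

Var(S+M) = 20.7² + 14.8² + 2·[20.7·14.8·0.44] = 647.53 + 269.597 = 917.127.
Because errors are independent across components, Cov(Tᵢ,Tⱼ) = Cov(Xᵢ,Xⱼ); the off-diagonal part of the true-score variance is the same as above.
True-score variance = [20.7²·0.94 + 14.8²·0.59] + 269.597 = 532.014 + 269.597 = 801.611.
Reliability = 801.611 / 917.127 = 0.874.

0.874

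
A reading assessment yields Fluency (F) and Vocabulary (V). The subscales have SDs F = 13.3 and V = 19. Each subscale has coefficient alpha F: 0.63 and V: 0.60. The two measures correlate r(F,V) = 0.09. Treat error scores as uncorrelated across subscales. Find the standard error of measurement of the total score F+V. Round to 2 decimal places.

Var(total) = 537.89 + 45.486 = 583.376.
True-score variance = 328.041 + 45.486 = 373.527, so reliability = 0.6403.
Error variance = 583.376 − 373.527 = 209.849; SEM = √209.849 = 14.49.

14.49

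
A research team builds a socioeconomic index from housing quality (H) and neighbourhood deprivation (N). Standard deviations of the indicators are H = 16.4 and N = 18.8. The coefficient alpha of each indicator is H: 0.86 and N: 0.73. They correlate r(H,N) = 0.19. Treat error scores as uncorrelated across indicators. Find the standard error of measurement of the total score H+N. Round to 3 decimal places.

Var(total) = 622.4 + 117.162 = 739.562.
True-score variance = 489.317 + 117.162 = 606.478, so reliability = 0.8201.
Error variance = 739.562 − 606.478 = 133.083; SEM = √133.083 = 11.536.

11.536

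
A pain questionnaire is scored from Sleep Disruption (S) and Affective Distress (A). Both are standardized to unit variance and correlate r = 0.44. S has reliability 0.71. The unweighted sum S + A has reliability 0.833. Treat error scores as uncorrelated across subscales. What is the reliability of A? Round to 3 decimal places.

Var(S+A) = 2 + 2·0.44 = 2.880.
True-score variance = ρ_S + ρ_A + 2·0.44, so 0.833 = (0.71 + ρ_A + 0.88) / 2.880.
ρ_A = 0.833·2.880 − 0.71 − 0.88 = 0.809.

0.809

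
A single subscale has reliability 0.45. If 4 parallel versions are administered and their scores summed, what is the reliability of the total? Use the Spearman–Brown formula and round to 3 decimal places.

ρ_k = kρ / (1 + (k−1)ρ) = 4·0.45 / (1 + 3·0.45) = 1.800 / 2.350 = 0.766.

0.766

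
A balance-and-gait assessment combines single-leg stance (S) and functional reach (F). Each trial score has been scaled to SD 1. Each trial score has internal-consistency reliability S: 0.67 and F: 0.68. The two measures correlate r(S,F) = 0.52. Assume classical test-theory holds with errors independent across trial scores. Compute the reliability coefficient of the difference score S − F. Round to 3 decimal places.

0.323

Var(S−F) = 1 + 1 − 2·0.52 = 2 − 1.04 = 0.96.
With uncorrelated errors the cross-covariances are all true-score covariance, so they carry over unchanged; only the diagonal terms shrink to ρᵢσᵢ².
True-score variance = [0.67 + 0.68] − 1.04 = 1.35 − 1.04 = 0.31.
Reliability = 0.31 / 0.96 = 0.323.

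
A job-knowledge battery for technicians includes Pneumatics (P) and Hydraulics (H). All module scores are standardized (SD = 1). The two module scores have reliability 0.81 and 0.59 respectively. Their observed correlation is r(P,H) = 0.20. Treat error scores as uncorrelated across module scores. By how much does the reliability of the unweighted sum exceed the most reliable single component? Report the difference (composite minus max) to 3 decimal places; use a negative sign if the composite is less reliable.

Var(sum) = 2 + 0.4 = 2.4; true-score variance = 1.4 + 0.4 = 1.8; composite reliability = 0.7500.
Max component reliability = 0.8100.
Difference = 0.7500 − 0.8100 = -0.060.

-0.060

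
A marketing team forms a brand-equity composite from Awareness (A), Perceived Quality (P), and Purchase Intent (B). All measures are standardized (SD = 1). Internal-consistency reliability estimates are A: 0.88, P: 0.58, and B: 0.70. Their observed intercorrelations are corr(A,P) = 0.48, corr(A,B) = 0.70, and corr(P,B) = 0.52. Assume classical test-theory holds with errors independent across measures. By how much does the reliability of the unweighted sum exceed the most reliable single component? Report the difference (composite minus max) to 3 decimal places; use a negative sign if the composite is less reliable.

-0.011

Var(sum) = 3 + 3.4 = 6.4; true-score variance = 2.16 + 3.4 = 5.56; composite reliability = 0.8688.
Max component reliability = 0.8800.
Difference = 0.8688 − 0.8800 = -0.011.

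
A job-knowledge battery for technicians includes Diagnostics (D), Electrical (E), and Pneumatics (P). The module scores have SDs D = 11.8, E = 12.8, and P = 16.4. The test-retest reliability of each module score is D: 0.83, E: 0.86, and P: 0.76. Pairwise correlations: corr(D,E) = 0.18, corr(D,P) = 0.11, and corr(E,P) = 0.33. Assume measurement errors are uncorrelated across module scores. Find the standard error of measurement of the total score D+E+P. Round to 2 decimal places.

Var(total) = 572.04 + 235.496 = 807.536.
True-score variance = 460.881 + 235.496 = 696.377, so reliability = 0.8623.
Error variance = 807.536 − 696.377 = 111.159; SEM = √111.159 = 10.54.

10.54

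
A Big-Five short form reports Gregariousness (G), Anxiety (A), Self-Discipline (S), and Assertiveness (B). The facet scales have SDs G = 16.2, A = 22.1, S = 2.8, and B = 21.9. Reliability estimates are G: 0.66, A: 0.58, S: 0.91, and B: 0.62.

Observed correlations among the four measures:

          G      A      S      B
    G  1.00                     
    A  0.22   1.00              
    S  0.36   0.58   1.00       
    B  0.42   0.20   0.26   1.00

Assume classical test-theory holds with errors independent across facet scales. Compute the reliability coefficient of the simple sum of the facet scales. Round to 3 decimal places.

0.764

Var(G+A+S+B) = 16.2² + 22.1² + 2.8² + 21.9² + 2·[16.2·22.1·0.22 + 16.2·2.8·0.36 + 16.2·21.9·0.42 + 22.1·2.8·0.58 + 22.1·21.9·0.20 + 2.8·21.9·0.26] = 1238.3 + 785.466 = 2023.77.
With uncorrelated errors the cross-covariances are all true-score covariance, so they carry over unchanged; only the diagonal terms shrink to ρᵢσᵢ².
True-score variance = [16.2²·0.66 + 22.1²·0.58 + 2.8²·0.91 + 21.9²·0.62] + 785.466 = 760.981 + 785.466 = 1546.45.
Reliability = 1546.45 / 2023.77 = 0.764.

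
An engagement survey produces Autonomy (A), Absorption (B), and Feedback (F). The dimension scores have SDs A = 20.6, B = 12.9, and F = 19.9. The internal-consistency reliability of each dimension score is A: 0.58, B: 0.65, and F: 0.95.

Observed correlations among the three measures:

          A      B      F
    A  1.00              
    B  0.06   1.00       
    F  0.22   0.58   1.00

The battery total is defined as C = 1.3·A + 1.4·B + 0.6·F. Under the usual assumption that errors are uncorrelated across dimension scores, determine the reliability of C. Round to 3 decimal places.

0.742

Var(C) = 1.3²·20.6² + 1.4²·12.9² + 0.6²·19.9² + 2·[1.82·20.6·12.9·0.06 + 0.78·20.6·19.9·0.22 + 0.84·12.9·19.9·0.58] = 1185.9 + 448.867 = 1634.76.
With uncorrelated errors the cross-covariances are all true-score covariance, so they carry over unchanged; only the diagonal terms shrink to ρᵢσᵢ².
True-score variance = [1.3²·20.6²·0.58 + 1.4²·12.9²·0.65 + 0.6²·19.9²·0.95] + 448.867 = 763.399 + 448.867 = 1212.27.
Reliability = 1212.27 / 1634.76 = 0.742.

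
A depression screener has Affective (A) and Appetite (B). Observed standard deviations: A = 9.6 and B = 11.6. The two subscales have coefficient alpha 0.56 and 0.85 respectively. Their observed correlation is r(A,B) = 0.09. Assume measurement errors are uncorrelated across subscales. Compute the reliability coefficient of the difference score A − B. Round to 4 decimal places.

Var(A−B) = 9.6² + 11.6² − 2·9.6·11.6·0.09 = 226.72 − 20.0448 = 206.675.
With uncorrelated errors the cross-covariances are all true-score covariance, so they carry over unchanged; only the diagonal terms shrink to ρᵢσᵢ².
True-score variance = [9.6²·0.56 + 11.6²·0.85] − 20.0448 = 165.986 − 20.0448 = 145.941.
Reliability = 145.941 / 206.675 = 0.7061.

0.7061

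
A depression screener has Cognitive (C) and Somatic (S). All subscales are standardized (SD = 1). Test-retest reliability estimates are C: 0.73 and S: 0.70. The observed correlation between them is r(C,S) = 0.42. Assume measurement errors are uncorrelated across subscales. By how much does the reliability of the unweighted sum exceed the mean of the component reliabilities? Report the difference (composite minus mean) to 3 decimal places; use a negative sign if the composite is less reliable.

Var(sum) = 2 + 0.84 = 2.84; true-score variance = 1.43 + 0.84 = 2.27; composite reliability = 0.7993.
Mean component reliability = 0.7150.
Difference = 0.7993 − 0.7150 = 0.084.

0.084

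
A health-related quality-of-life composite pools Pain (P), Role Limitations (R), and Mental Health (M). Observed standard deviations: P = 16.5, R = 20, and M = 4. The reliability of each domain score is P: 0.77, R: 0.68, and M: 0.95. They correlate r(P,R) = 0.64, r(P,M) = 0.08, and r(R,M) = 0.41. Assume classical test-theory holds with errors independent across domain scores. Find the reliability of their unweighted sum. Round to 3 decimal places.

0.839

Var(P+R+M) = 16.5² + 20² + 4² + 2·[16.5·20·0.64 + 16.5·4·0.08 + 20·4·0.41] = 688.25 + 498.56 = 1186.81.
Because errors are independent across components, Cov(Tᵢ,Tⱼ) = Cov(Xᵢ,Xⱼ); the off-diagonal part of the true-score variance is the same as above.
True-score variance = [16.5²·0.77 + 20²·0.68 + 4²·0.95] + 498.56 = 496.832 + 498.56 = 995.393.
Reliability = 995.393 / 1186.81 = 0.839.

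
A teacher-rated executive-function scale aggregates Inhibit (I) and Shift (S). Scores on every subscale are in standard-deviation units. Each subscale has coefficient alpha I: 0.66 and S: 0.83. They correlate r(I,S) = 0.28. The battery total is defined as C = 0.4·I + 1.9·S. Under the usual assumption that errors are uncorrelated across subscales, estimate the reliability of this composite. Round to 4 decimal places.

Var(C) = 0.4² + 1.9² + 2·[0.76·0.28] = 3.77 + 0.4256 = 4.1956.
With uncorrelated errors the cross-covariances are all true-score covariance, so they carry over unchanged; only the diagonal terms shrink to ρᵢσᵢ².
True-score variance = [0.4²·0.66 + 1.9²·0.83] + 0.4256 = 3.1019 + 0.4256 = 3.5275.
Reliability = 3.5275 / 4.1956 = 0.8408.

0.8408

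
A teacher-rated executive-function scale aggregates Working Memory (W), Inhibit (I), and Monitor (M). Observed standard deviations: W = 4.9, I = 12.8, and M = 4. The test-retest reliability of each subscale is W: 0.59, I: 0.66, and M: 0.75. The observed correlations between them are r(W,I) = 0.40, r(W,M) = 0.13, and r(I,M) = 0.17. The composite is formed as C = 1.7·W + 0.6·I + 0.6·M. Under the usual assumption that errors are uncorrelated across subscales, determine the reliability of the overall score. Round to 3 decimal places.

Var(C) = 1.7²·4.9² + 0.6²·12.8² + 0.6²·4² + 2·[1.02·4.9·12.8·0.40 + 1.02·4.9·4·0.13 + 0.36·12.8·4·0.17] = 134.131 + 62.6443 = 196.776.
With uncorrelated errors the cross-covariances are all true-score covariance, so they carry over unchanged; only the diagonal terms shrink to ρᵢσᵢ².
True-score variance = [1.7²·4.9²·0.59 + 0.6²·12.8²·0.66 + 0.6²·4²·0.75] + 62.6443 = 84.1878 + 62.6443 = 146.832.
Reliability = 146.832 / 196.776 = 0.746.

0.746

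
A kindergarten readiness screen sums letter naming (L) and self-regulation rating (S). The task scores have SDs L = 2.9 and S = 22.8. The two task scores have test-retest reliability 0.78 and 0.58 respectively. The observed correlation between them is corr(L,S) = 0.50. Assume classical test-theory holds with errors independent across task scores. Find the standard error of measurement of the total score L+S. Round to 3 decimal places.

Var(total) = 528.25 + 66.12 = 594.37.
True-score variance = 308.067 + 66.12 = 374.187, so reliability = 0.6296.
Error variance = 594.37 − 374.187 = 220.183; SEM = √220.183 = 14.839.

14.839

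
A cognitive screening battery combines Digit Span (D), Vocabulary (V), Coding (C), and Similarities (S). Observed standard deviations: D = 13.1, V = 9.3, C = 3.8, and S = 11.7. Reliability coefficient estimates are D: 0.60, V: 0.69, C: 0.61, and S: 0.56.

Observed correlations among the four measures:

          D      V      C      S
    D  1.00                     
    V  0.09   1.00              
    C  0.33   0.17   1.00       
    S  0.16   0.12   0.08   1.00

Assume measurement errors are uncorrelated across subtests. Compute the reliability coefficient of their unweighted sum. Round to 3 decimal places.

0.711

Var(D+V+C+S) = 13.1² + 9.3² + 3.8² + 11.7² + 2·[13.1·9.3·0.09 + 13.1·3.8·0.33 + 13.1·11.7·0.16 + 9.3·3.8·0.17 + 9.3·11.7·0.12 + 3.8·11.7·0.08] = 409.43 + 149.074 = 558.504.
Under uncorrelated errors the observed covariances equal the true-score covariances, so only the own-variance terms attenuate.
True-score variance = [13.1²·0.60 + 9.3²·0.69 + 3.8²·0.61 + 11.7²·0.56] + 149.074 = 248.111 + 149.074 = 397.185.
Reliability = 397.185 / 558.504 = 0.711.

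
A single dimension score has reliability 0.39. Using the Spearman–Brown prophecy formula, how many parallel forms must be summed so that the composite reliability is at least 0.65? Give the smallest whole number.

3

k ≥ ρ*(1−ρ₁)/(ρ₁(1−ρ*)) = 0.65·0.61 / (0.39·0.35) = 2.905.
Smallest integer k = 3.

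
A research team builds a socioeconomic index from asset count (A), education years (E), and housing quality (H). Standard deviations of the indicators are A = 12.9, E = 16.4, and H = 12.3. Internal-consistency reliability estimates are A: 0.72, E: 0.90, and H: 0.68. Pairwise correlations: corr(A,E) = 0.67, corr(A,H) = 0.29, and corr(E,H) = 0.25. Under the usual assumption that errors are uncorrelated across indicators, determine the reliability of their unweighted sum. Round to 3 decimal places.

0.885

Var(A+E+H) = 12.9² + 16.4² + 12.3² + 2·[12.9·16.4·0.67 + 12.9·12.3·0.29 + 16.4·12.3·0.25] = 586.66 + 476.379 = 1063.04.
Because errors are independent across components, Cov(Tᵢ,Tⱼ) = Cov(Xᵢ,Xⱼ); the off-diagonal part of the true-score variance is the same as above.
True-score variance = [12.9²·0.72 + 16.4²·0.90 + 12.3²·0.68] + 476.379 = 464.756 + 476.379 = 941.135.
Reliability = 941.135 / 1063.04 = 0.885.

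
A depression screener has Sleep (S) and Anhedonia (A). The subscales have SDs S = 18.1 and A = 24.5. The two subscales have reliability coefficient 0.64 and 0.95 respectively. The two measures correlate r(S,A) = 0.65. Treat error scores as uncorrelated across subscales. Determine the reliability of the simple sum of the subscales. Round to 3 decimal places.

Var(S+A) = 18.1² + 24.5² + 2·[18.1·24.5·0.65] = 927.86 + 576.485 = 1504.35.
Because errors are independent across components, Cov(Tᵢ,Tⱼ) = Cov(Xᵢ,Xⱼ); the off-diagonal part of the true-score variance is the same as above.
True-score variance = [18.1²·0.64 + 24.5²·0.95] + 576.485 = 779.908 + 576.485 = 1356.39.
Reliability = 1356.39 / 1504.35 = 0.902.

0.902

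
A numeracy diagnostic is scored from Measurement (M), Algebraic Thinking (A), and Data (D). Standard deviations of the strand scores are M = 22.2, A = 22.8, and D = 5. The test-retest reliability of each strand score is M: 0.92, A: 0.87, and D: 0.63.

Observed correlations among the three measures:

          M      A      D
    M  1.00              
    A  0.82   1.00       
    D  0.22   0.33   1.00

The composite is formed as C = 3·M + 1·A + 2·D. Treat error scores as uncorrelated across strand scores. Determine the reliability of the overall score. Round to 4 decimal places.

0.9425

Var(C) = 3²·22.2² + 22.8² + 2²·5² + 2·[3·22.2·22.8·0.82 + 6·22.2·5·0.22 + 2·22.8·5·0.33] = 5055.4 + 2933.83 = 7989.23.
With uncorrelated errors the cross-covariances are all true-score covariance, so they carry over unchanged; only the diagonal terms shrink to ρᵢσᵢ².
True-score variance = [3²·22.2²·0.92 + 22.8²·0.87 + 2²·5²·0.63] + 2933.83 = 4595.98 + 2933.83 = 7529.8.
Reliability = 7529.8 / 7989.23 = 0.9425.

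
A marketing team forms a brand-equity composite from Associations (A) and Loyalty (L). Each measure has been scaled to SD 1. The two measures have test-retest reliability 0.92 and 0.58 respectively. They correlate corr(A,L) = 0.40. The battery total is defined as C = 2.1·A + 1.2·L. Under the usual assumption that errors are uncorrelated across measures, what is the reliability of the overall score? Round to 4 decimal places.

0.8783

Var(C) = 2.1² + 1.2² + 2·[2.52·0.40] = 5.85 + 2.016 = 7.866.
With uncorrelated errors the cross-covariances are all true-score covariance, so they carry over unchanged; only the diagonal terms shrink to ρᵢσᵢ².
True-score variance = [2.1²·0.92 + 1.2²·0.58] + 2.016 = 4.8924 + 2.016 = 6.9084.
Reliability = 6.9084 / 7.866 = 0.8783.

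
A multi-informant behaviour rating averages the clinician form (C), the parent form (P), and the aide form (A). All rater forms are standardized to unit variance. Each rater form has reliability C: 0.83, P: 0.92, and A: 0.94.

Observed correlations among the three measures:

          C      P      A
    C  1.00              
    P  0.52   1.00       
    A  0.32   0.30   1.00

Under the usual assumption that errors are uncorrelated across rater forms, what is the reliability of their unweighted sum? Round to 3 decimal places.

0.941

Var(C+P+A) = 3 + 2·[0.52 + 0.32 + 0.30] = 3 + 2.28 = 5.28.
Under uncorrelated errors the observed covariances equal the true-score covariances, so only the own-variance terms attenuate.
True-score variance = [0.83 + 0.92 + 0.94] + 2.28 = 2.69 + 2.28 = 4.97.
Reliability = 4.97 / 5.28 = 0.941.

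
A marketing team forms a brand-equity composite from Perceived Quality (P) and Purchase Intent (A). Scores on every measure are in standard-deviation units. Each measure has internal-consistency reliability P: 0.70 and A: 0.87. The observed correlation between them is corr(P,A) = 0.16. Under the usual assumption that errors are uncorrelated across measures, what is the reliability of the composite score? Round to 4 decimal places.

Var(P+A) = 2 + 2·[0.16] = 2 + 0.32 = 2.32.
Under uncorrelated errors the observed covariances equal the true-score covariances, so only the own-variance terms attenuate.
True-score variance = [0.70 + 0.87] + 0.32 = 1.57 + 0.32 = 1.89.
Reliability = 1.89 / 2.32 = 0.8147.

0.8147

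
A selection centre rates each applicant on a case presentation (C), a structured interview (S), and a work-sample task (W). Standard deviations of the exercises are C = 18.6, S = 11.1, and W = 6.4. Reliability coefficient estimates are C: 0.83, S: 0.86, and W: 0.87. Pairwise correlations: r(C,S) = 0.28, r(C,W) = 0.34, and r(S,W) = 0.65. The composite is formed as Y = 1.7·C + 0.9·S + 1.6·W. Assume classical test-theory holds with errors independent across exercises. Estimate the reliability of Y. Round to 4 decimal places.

Var(Y) = 1.7²·18.6² + 0.9²·11.1² + 1.6²·6.4² + 2·[1.53·18.6·11.1·0.28 + 2.72·18.6·6.4·0.34 + 1.44·11.1·6.4·0.65] = 1204.48 + 530.058 = 1734.54.
Under uncorrelated errors the observed covariances equal the true-score covariances, so only the own-variance terms attenuate.
True-score variance = [1.7²·18.6²·0.83 + 0.9²·11.1²·0.86 + 1.6²·6.4²·0.87] + 530.058 = 1006.91 + 530.058 = 1536.97.
Reliability = 1536.97 / 1734.54 = 0.8861.

0.8861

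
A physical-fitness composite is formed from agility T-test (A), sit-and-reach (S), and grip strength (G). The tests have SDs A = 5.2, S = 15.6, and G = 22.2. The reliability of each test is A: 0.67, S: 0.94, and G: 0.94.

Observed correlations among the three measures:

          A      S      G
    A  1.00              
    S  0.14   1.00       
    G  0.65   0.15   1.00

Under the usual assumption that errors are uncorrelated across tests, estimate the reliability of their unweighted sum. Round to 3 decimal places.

0.949

Var(A+S+G) = 5.2² + 15.6² + 22.2² + 2·[5.2·15.6·0.14 + 5.2·22.2·0.65 + 15.6·22.2·0.15] = 763.24 + 276.682 = 1039.92.
Because errors are independent across components, Cov(Tᵢ,Tⱼ) = Cov(Xᵢ,Xⱼ); the off-diagonal part of the true-score variance is the same as above.
True-score variance = [5.2²·0.67 + 15.6²·0.94 + 22.2²·0.94] + 276.682 = 710.145 + 276.682 = 986.826.
Reliability = 986.826 / 1039.92 = 0.949.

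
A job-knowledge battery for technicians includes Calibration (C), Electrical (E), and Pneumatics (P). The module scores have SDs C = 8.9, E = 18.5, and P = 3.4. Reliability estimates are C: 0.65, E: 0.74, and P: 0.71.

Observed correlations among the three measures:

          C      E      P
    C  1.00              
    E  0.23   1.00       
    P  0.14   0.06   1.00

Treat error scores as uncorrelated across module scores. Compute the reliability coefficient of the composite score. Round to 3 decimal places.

0.771

Var(C+E+P) = 8.9² + 18.5² + 3.4² + 2·[8.9·18.5·0.23 + 8.9·3.4·0.14 + 18.5·3.4·0.06] = 433.02 + 91.7598 = 524.78.
Under uncorrelated errors the observed covariances equal the true-score covariances, so only the own-variance terms attenuate.
True-score variance = [8.9²·0.65 + 18.5²·0.74 + 3.4²·0.71] + 91.7598 = 312.959 + 91.7598 = 404.719.
Reliability = 404.719 / 524.78 = 0.771.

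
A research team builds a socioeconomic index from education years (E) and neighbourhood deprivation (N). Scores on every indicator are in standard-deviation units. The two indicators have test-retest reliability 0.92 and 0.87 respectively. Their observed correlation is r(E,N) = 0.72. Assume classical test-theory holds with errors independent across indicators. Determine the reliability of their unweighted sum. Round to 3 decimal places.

Var(E+N) = 2 + 2·[0.72] = 2 + 1.44 = 3.44.
With uncorrelated errors the cross-covariances are all true-score covariance, so they carry over unchanged; only the diagonal terms shrink to ρᵢσᵢ².
True-score variance = [0.92 + 0.87] + 1.44 = 1.79 + 1.44 = 3.23.
Reliability = 3.23 / 3.44 = 0.939.

0.939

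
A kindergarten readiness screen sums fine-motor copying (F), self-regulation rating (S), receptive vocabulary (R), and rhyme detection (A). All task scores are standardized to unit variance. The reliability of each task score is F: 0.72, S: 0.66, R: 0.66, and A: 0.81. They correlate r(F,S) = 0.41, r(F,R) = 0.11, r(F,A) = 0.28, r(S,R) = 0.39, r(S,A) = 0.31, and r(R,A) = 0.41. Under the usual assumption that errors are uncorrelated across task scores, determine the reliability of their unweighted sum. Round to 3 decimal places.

Var(F+S+R+A) = 4 + 2·[0.41 + 0.11 + 0.28 + 0.39 + 0.31 + 0.41] = 4 + 3.82 = 7.82.
With uncorrelated errors the cross-covariances are all true-score covariance, so they carry over unchanged; only the diagonal terms shrink to ρᵢσᵢ².
True-score variance = [0.72 + 0.66 + 0.66 + 0.81] + 3.82 = 2.85 + 3.82 = 6.67.
Reliability = 6.67 / 7.82 = 0.853.

0.853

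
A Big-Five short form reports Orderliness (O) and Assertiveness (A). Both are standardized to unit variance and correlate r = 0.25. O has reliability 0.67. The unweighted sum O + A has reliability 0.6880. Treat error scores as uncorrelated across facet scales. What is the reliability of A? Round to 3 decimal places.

0.550

Var(O+A) = 2 + 2·0.25 = 2.500.
True-score variance = ρ_O + ρ_A + 2·0.25, so 0.6880 = (0.67 + ρ_A + 0.50) / 2.500.
ρ_A = 0.6880·2.500 − 0.67 − 0.50 = 0.550.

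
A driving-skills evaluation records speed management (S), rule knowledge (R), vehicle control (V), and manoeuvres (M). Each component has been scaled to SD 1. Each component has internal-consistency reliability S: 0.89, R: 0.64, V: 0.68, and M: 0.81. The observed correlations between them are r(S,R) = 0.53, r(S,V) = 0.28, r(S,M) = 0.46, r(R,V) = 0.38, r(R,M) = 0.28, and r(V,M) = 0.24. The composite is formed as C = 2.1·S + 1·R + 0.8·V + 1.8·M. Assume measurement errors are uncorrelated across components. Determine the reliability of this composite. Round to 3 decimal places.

Var(C) = 2.1² + 1 + 0.8² + 1.8² + 2·[2.1·0.53 + 1.68·0.28 + 3.78·0.46 + 0.8·0.38 + 1.8·0.28 + 1.44·0.24] = 9.29 + 8.9516 = 18.2416.
With uncorrelated errors the cross-covariances are all true-score covariance, so they carry over unchanged; only the diagonal terms shrink to ρᵢσᵢ².
True-score variance = [2.1²·0.89 + 0.64 + 0.8²·0.68 + 1.8²·0.81] + 8.9516 = 7.6245 + 8.9516 = 16.5761.
Reliability = 16.5761 / 18.2416 = 0.909.

0.909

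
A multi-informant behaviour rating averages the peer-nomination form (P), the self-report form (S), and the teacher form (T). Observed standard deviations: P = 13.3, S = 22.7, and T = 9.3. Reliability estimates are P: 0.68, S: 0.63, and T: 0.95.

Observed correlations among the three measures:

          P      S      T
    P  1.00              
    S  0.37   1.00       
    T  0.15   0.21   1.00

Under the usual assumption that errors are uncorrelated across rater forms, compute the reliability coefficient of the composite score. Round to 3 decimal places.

Var(P+S+T) = 13.3² + 22.7² + 9.3² + 2·[13.3·22.7·0.37 + 13.3·9.3·0.15 + 22.7·9.3·0.21] = 778.67 + 349.187 = 1127.86.
Under uncorrelated errors the observed covariances equal the true-score covariances, so only the own-variance terms attenuate.
True-score variance = [13.3²·0.68 + 22.7²·0.63 + 9.3²·0.95] + 349.187 = 527.083 + 349.187 = 876.27.
Reliability = 876.27 / 1127.86 = 0.777.

0.777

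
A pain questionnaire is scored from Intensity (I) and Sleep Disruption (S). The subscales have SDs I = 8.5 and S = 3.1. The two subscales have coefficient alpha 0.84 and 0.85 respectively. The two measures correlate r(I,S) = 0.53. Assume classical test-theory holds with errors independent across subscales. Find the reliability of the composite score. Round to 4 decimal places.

Var(I+S) = 8.5² + 3.1² + 2·[8.5·3.1·0.53] = 81.86 + 27.931 = 109.791.
Under uncorrelated errors the observed covariances equal the true-score covariances, so only the own-variance terms attenuate.
True-score variance = [8.5²·0.84 + 3.1²·0.85] + 27.931 = 68.8585 + 27.931 = 96.7895.
Reliability = 96.7895 / 109.791 = 0.8816.

0.8816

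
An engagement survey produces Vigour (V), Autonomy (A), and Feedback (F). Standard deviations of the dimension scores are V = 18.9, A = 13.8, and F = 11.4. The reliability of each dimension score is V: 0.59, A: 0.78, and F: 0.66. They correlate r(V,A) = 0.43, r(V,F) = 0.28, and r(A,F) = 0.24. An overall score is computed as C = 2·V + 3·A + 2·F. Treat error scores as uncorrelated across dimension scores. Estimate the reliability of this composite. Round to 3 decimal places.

Var(C) = 2²·18.9² + 3²·13.8² + 2²·11.4² + 2·[6·18.9·13.8·0.43 + 4·18.9·11.4·0.28 + 6·13.8·11.4·0.24] = 3662.64 + 2281.54 = 5944.18.
Because errors are independent across components, Cov(Tᵢ,Tⱼ) = Cov(Xᵢ,Xⱼ); the off-diagonal part of the true-score variance is the same as above.
True-score variance = [2²·18.9²·0.59 + 3²·13.8²·0.78 + 2²·11.4²·0.66] + 2281.54 = 2523 + 2281.54 = 4804.54.
Reliability = 4804.54 / 5944.18 = 0.808.

0.808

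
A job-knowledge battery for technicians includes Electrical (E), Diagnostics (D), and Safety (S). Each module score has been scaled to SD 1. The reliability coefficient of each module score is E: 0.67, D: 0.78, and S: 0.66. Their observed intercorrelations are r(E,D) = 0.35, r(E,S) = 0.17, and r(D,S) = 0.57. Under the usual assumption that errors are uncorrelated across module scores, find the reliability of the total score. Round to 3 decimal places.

0.828

Var(E+D+S) = 3 + 2·[0.35 + 0.17 + 0.57] = 3 + 2.18 = 5.18.
Under uncorrelated errors the observed covariances equal the true-score covariances, so only the own-variance terms attenuate.
True-score variance = [0.67 + 0.78 + 0.66] + 2.18 = 2.11 + 2.18 = 4.29.
Reliability = 4.29 / 5.18 = 0.828.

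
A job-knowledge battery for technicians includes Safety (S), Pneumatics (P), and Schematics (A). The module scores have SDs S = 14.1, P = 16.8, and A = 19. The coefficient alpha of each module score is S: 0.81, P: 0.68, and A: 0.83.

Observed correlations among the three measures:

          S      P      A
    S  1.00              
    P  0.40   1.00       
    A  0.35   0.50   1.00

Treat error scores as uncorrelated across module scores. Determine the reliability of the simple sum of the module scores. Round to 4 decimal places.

Var(S+P+A) = 14.1² + 16.8² + 19² + 2·[14.1·16.8·0.40 + 14.1·19·0.35 + 16.8·19·0.50] = 842.05 + 696.234 = 1538.28.
With uncorrelated errors the cross-covariances are all true-score covariance, so they carry over unchanged; only the diagonal terms shrink to ρᵢσᵢ².
True-score variance = [14.1²·0.81 + 16.8²·0.68 + 19²·0.83] + 696.234 = 652.589 + 696.234 = 1348.82.
Reliability = 1348.82 / 1538.28 = 0.8768.

0.8768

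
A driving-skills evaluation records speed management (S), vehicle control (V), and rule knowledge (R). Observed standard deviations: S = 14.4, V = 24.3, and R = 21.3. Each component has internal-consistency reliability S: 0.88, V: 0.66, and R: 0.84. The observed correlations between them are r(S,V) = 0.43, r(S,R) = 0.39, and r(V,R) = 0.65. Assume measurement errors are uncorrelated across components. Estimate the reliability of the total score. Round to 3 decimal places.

0.879

Var(S+V+R) = 14.4² + 24.3² + 21.3² + 2·[14.4·24.3·0.43 + 14.4·21.3·0.39 + 24.3·21.3·0.65] = 1251.54 + 1213.04 = 2464.58.
With uncorrelated errors the cross-covariances are all true-score covariance, so they carry over unchanged; only the diagonal terms shrink to ρᵢσᵢ².
True-score variance = [14.4²·0.88 + 24.3²·0.66 + 21.3²·0.84] + 1213.04 = 953.3 + 1213.04 = 2166.34.
Reliability = 2166.34 / 2464.58 = 0.879.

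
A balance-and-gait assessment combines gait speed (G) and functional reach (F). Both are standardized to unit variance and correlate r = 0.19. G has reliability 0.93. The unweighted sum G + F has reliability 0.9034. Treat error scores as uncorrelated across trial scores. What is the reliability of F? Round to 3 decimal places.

0.840

Var(G+F) = 2 + 2·0.19 = 2.380.
True-score variance = ρ_G + ρ_F + 2·0.19, so 0.9034 = (0.93 + ρ_F + 0.38) / 2.380.
ρ_F = 0.9034·2.380 − 0.93 − 0.38 = 0.840.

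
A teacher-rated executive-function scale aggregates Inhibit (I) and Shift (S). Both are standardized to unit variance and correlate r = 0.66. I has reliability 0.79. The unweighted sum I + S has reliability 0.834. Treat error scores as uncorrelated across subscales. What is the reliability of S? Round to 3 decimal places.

Var(I+S) = 2 + 2·0.66 = 3.320.
True-score variance = ρ_I + ρ_S + 2·0.66, so 0.834 = (0.79 + ρ_S + 1.32) / 3.320.
ρ_S = 0.834·3.320 − 0.79 − 1.32 = 0.659.

0.659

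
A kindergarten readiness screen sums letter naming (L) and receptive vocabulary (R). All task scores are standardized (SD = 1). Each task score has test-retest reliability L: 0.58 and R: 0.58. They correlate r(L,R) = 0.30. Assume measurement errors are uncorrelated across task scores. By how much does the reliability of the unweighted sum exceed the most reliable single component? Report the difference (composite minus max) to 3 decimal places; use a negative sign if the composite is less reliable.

Var(sum) = 2 + 0.6 = 2.6; true-score variance = 1.16 + 0.6 = 1.76; composite reliability = 0.6769.
Max component reliability = 0.5800.
Difference = 0.6769 − 0.5800 = 0.097.

0.097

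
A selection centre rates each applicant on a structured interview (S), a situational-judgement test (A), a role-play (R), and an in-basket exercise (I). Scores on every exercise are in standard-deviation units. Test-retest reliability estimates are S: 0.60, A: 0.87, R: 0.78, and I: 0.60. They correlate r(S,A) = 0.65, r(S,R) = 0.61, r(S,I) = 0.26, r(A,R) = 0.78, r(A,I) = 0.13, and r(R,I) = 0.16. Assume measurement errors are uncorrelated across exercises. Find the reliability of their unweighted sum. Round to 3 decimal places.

Var(S+A+R+I) = 4 + 2·[0.65 + 0.61 + 0.26 + 0.78 + 0.13 + 0.16] = 4 + 5.18 = 9.18.
Because errors are independent across components, Cov(Tᵢ,Tⱼ) = Cov(Xᵢ,Xⱼ); the off-diagonal part of the true-score variance is the same as above.
True-score variance = [0.60 + 0.87 + 0.78 + 0.60] + 5.18 = 2.85 + 5.18 = 8.03.
Reliability = 8.03 / 9.18 = 0.875.

0.875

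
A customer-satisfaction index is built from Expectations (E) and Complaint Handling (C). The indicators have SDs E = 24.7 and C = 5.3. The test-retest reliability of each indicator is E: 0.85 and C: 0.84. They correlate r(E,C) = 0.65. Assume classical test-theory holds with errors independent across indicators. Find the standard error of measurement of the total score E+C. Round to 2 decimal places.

9.80

Var(total) = 638.18 + 170.183 = 808.363.
True-score variance = 542.172 + 170.183 = 712.355, so reliability = 0.8812.
Error variance = 808.363 − 712.355 = 96.0079; SEM = √96.0079 = 9.80.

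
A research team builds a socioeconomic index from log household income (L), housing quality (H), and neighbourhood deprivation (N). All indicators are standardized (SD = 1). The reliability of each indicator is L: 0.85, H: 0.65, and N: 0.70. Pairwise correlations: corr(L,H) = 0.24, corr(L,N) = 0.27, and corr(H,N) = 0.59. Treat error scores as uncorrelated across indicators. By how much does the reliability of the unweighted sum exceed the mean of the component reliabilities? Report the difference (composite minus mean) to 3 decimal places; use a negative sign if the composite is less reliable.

0.113

Var(sum) = 3 + 2.2 = 5.2; true-score variance = 2.2 + 2.2 = 4.4; composite reliability = 0.8462.
Mean component reliability = 0.7333.
Difference = 0.8462 − 0.7333 = 0.113.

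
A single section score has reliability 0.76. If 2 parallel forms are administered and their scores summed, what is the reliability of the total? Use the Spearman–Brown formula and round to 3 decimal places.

ρ_k = kρ / (1 + (k−1)ρ) = 2·0.76 / (1 + 1·0.76) = 1.520 / 1.760 = 0.864.

0.864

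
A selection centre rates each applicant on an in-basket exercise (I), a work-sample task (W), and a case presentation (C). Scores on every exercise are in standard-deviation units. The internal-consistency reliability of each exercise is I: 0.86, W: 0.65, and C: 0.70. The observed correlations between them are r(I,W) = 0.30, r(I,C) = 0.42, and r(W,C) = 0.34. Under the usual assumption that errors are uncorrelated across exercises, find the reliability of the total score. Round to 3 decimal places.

0.846

Var(I+W+C) = 3 + 2·[0.30 + 0.42 + 0.34] = 3 + 2.12 = 5.12.
Because errors are independent across components, Cov(Tᵢ,Tⱼ) = Cov(Xᵢ,Xⱼ); the off-diagonal part of the true-score variance is the same as above.
True-score variance = [0.86 + 0.65 + 0.70] + 2.12 = 2.21 + 2.12 = 4.33.
Reliability = 4.33 / 5.12 = 0.846.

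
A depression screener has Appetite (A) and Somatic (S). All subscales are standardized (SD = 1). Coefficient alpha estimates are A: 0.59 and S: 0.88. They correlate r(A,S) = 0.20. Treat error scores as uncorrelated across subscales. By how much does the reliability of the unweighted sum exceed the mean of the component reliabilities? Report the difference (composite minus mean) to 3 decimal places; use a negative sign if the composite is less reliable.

Var(sum) = 2 + 0.4 = 2.4; true-score variance = 1.47 + 0.4 = 1.87; composite reliability = 0.7792.
Mean component reliability = 0.7350.
Difference = 0.7792 − 0.7350 = 0.044.

0.044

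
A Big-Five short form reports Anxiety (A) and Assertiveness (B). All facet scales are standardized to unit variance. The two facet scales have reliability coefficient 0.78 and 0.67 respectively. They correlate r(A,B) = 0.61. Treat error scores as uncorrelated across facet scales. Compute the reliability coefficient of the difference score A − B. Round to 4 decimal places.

Var(A−B) = 1 + 1 − 2·0.61 = 2 − 1.22 = 0.78.
Under uncorrelated errors the observed covariances equal the true-score covariances, so only the own-variance terms attenuate.
True-score variance = [0.78 + 0.67] − 1.22 = 1.45 − 1.22 = 0.23.
Reliability = 0.23 / 0.78 = 0.2949.

0.2949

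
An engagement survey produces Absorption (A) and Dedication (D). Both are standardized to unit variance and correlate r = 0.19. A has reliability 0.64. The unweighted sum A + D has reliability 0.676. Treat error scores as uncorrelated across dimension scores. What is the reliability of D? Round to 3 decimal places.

0.589

Var(A+D) = 2 + 2·0.19 = 2.380.
True-score variance = ρ_A + ρ_D + 2·0.19, so 0.676 = (0.64 + ρ_D + 0.38) / 2.380.
ρ_D = 0.676·2.380 − 0.64 − 0.38 = 0.589.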